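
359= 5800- 5441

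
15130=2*7565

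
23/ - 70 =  - 23/70 = - 0.33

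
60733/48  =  60733/48 = 1265.27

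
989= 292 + 697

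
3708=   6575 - 2867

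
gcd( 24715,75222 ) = 1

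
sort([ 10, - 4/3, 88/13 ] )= [ - 4/3,88/13, 10]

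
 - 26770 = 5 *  ( - 5354)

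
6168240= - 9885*(-624)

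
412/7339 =412/7339 = 0.06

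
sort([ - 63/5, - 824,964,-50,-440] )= [ - 824,-440, - 50, - 63/5, 964 ]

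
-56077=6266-62343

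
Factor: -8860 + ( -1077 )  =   - 9937 = - 19^1*523^1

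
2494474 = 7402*337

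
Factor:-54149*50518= - 2^1 * 13^1 * 29^1* 67^1 * 173^1*313^1 = - 2735499182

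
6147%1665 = 1152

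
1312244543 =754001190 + 558243353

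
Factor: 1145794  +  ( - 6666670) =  - 2^2*3^1 * 460073^1 = - 5520876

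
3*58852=176556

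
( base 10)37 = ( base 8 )45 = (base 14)29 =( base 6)101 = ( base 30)17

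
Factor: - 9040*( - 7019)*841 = 53362930160=2^4*5^1*29^2*113^1*7019^1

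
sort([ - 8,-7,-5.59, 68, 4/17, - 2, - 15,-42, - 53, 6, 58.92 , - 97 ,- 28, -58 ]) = [  -  97 , - 58, - 53, - 42,-28,-15, - 8, - 7, - 5.59, -2,4/17,6, 58.92,  68]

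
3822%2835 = 987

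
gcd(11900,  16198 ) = 14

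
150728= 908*166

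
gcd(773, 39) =1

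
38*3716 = 141208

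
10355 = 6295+4060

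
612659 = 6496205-5883546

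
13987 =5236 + 8751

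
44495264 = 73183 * 608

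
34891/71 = 34891/71  =  491.42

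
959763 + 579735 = 1539498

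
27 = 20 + 7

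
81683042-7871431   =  73811611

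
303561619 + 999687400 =1303249019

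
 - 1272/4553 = -1 + 3281/4553 = - 0.28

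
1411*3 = 4233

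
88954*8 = 711632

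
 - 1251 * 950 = - 1188450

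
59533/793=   75 + 58/793 = 75.07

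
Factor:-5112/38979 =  - 8/61=- 2^3*61^( - 1)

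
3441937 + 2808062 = 6249999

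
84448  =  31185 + 53263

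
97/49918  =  97/49918  =  0.00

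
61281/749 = 61281/749 = 81.82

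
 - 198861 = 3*( - 66287 )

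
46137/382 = 120  +  297/382 = 120.78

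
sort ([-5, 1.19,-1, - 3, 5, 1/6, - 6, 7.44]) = [ - 6, - 5, - 3,-1, 1/6, 1.19,5, 7.44 ] 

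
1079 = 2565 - 1486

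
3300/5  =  660=660.00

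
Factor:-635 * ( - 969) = 3^1*5^1*17^1*19^1*127^1= 615315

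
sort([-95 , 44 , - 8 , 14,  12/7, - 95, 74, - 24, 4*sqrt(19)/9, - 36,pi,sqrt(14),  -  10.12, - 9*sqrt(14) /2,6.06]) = [ - 95, - 95, -36, - 24,- 9*sqrt( 14 ) /2,-10.12, - 8, 12/7,4*sqrt ( 19 )/9, pi,sqrt(14),6.06,14,44, 74]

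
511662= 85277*6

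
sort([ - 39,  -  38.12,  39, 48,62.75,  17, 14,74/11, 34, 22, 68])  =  [-39 , - 38.12,74/11,14,17,  22 , 34,39,48,  62.75,68 ] 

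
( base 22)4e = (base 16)66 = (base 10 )102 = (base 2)1100110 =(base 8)146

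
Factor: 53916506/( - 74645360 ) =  - 2^( - 3 ) * 5^( - 1)*7^1*933067^ ( - 1) * 3851179^1 = -26958253/37322680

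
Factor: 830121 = 3^1*276707^1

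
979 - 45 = 934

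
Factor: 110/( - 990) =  - 3^( - 2) = - 1/9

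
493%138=79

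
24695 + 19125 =43820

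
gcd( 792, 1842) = 6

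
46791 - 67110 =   -  20319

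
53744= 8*6718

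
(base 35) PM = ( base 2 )1110000001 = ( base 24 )1d9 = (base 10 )897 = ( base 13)540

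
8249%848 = 617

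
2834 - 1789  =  1045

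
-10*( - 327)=3270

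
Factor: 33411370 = 2^1*5^1*37^1*73^1* 1237^1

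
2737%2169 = 568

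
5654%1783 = 305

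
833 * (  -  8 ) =-6664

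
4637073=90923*51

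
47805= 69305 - 21500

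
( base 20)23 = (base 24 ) 1j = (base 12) 37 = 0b101011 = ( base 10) 43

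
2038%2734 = 2038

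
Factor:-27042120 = - 2^3*3^3*5^1*7^3*73^1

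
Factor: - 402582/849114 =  - 3^( - 1)* 7^( - 1)*23^(  -  1)*229^1= - 229/483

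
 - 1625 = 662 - 2287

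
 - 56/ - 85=56/85 = 0.66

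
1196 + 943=2139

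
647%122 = 37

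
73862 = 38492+35370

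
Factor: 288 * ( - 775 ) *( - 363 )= 2^5*3^3*5^2  *  11^2*31^1 = 81021600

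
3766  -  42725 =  - 38959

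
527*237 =124899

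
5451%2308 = 835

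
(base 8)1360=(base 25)152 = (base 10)752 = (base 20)1hc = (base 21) 1EH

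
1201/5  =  240 + 1/5= 240.20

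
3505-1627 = 1878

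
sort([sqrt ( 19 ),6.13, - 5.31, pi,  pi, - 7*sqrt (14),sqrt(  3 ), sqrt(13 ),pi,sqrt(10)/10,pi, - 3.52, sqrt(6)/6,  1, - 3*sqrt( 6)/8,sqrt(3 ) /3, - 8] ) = [ - 7*sqrt(14 ), - 8, - 5.31 ,  -  3.52,-3*sqrt(6 )/8,sqrt ( 10 ) /10,sqrt( 6) /6, sqrt(3) /3, 1,sqrt( 3 ), pi,pi, pi,pi,  sqrt ( 13 ),sqrt(19 ),6.13]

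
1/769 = 1/769 = 0.00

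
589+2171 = 2760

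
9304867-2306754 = 6998113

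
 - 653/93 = - 8 + 91/93 = - 7.02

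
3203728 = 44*72812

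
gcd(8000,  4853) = 1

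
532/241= 532/241 = 2.21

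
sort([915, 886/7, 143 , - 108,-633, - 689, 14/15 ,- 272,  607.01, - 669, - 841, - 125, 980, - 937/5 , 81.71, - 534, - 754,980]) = [ - 841, - 754, - 689 , - 669,-633, - 534 ,-272, - 937/5, - 125, - 108, 14/15, 81.71, 886/7,143, 607.01, 915, 980,980 ]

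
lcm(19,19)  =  19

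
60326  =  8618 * 7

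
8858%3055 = 2748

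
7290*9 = 65610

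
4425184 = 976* 4534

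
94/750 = 47/375=0.13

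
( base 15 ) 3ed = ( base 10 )898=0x382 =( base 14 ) 482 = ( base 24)1da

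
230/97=2  +  36/97 = 2.37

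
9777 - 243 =9534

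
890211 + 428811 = 1319022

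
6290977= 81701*77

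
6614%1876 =986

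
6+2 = 8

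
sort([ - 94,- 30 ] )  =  [ - 94, - 30]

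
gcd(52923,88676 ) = 1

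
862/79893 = 862/79893 = 0.01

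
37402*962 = 35980724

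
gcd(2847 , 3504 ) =219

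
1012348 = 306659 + 705689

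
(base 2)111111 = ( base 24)2F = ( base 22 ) 2J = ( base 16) 3F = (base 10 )63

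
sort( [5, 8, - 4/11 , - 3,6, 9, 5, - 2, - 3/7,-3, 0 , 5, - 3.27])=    [ - 3.27,- 3, - 3,- 2, - 3/7,-4/11,0,5 , 5, 5, 6, 8, 9]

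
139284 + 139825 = 279109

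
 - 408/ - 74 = 204/37 = 5.51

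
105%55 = 50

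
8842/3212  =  4421/1606 = 2.75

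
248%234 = 14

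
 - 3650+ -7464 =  - 11114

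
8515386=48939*174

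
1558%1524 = 34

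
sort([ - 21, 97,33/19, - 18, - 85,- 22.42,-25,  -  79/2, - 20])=[ - 85, -79/2, - 25,-22.42, - 21, - 20, - 18, 33/19,97 ]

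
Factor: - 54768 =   -  2^4*3^1 *7^1*163^1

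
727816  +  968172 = 1695988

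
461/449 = 1 + 12/449 =1.03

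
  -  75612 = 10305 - 85917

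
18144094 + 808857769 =827001863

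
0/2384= 0=   0.00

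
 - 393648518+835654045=442005527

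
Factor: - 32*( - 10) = 320 = 2^6*5^1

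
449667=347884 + 101783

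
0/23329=0  =  0.00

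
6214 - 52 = 6162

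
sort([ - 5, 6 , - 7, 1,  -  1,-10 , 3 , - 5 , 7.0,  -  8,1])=[  -  10, - 8, - 7,-5, - 5, - 1 , 1 , 1 , 3, 6 , 7.0]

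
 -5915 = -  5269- 646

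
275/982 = 275/982  =  0.28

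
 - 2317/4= - 580 + 3/4 = - 579.25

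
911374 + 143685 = 1055059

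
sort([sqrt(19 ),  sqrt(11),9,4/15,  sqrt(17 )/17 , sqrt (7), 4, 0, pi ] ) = [ 0, sqrt( 17) /17,4/15,sqrt ( 7 ) , pi, sqrt ( 11), 4,  sqrt( 19),  9 ]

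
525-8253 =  - 7728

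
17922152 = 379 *47288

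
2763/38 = 72 + 27/38=72.71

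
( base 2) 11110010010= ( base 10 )1938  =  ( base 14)9c6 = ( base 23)3f6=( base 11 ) 1502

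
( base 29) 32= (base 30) 2t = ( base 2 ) 1011001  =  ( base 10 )89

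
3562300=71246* 50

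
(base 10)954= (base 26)1ai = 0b1110111010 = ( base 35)r9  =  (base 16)3ba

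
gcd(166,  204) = 2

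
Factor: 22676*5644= 2^4*17^1 * 83^1*5669^1  =  127983344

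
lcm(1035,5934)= 89010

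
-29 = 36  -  65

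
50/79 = 50/79 = 0.63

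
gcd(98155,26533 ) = 1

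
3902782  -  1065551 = 2837231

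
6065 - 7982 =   -  1917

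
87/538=87/538   =  0.16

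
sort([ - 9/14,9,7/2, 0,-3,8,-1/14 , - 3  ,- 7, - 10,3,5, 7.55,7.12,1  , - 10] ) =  [  -  10, - 10, - 7, - 3, - 3, - 9/14, - 1/14, 0,1, 3,7/2,5,7.12,7.55,8,9 ]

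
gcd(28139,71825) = 1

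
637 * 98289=62610093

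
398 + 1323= 1721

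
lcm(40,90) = 360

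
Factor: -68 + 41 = - 3^3 = - 27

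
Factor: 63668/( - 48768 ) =- 15917/12192= - 2^( - 5 )*3^ ( - 1 )*11^1*127^(-1 )*1447^1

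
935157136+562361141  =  1497518277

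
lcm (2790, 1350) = 41850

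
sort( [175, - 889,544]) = [-889,175, 544 ] 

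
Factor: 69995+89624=19^1*31^1*271^1 = 159619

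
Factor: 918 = 2^1*3^3 * 17^1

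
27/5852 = 27/5852 = 0.00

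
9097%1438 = 469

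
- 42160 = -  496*85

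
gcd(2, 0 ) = 2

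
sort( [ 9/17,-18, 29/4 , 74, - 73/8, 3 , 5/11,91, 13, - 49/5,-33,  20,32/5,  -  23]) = [  -  33, - 23,-18,-49/5,-73/8,5/11, 9/17, 3,32/5,29/4, 13, 20 , 74, 91]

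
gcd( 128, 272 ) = 16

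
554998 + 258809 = 813807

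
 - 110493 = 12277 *(  -  9) 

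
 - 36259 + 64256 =27997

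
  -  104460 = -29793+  - 74667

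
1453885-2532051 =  - 1078166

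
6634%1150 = 884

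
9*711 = 6399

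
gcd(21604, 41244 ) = 1964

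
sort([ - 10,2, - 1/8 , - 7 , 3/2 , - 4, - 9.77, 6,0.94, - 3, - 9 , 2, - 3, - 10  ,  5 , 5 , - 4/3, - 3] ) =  [ - 10, -10, - 9.77,-9, - 7, - 4 , - 3 ,-3, - 3, -4/3 , - 1/8,0.94, 3/2 , 2, 2,5 , 5 , 6 ] 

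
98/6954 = 49/3477 = 0.01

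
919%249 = 172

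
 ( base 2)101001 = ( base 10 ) 41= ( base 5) 131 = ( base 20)21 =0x29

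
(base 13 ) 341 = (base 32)hg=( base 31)i2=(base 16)230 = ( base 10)560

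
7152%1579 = 836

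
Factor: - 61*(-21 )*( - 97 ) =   -  124257 = - 3^1*7^1*61^1 * 97^1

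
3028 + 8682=11710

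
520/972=130/243 = 0.53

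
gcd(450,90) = 90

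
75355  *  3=226065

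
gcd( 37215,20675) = 4135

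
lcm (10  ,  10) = 10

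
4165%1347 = 124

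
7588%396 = 64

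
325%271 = 54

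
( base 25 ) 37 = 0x52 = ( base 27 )31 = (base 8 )122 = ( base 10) 82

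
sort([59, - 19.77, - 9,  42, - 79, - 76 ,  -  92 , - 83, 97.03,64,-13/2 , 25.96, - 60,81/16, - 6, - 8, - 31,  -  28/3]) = [ - 92, - 83, - 79, - 76, -60, - 31, - 19.77, - 28/3, - 9, - 8, - 13/2,  -  6,81/16,25.96 , 42, 59, 64, 97.03 ]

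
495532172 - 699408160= - 203875988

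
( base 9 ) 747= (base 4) 21202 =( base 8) 1142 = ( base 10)610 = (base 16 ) 262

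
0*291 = 0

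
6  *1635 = 9810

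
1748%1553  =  195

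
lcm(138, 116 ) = 8004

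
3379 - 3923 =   -  544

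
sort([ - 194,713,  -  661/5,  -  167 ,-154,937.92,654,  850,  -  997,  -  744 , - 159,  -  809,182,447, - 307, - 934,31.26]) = [ - 997, - 934, - 809, - 744, - 307, - 194,  -  167, - 159, - 154  , - 661/5, 31.26,182, 447,654, 713,850, 937.92] 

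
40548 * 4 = 162192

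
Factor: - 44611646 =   -  2^1*22305823^1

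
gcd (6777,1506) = 753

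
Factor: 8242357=73^1 * 112909^1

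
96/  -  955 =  - 1 + 859/955=- 0.10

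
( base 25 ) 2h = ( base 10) 67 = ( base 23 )2l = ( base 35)1W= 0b1000011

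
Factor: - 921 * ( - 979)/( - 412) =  - 901659/412  =  -2^( - 2)*3^1*11^1*89^1*103^( - 1)*307^1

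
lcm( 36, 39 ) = 468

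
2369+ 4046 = 6415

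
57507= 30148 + 27359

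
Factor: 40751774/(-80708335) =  - 2^1 * 5^( - 1)*7^1*1567^(-1 )*10301^( - 1 )*2910841^1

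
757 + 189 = 946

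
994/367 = 994/367 = 2.71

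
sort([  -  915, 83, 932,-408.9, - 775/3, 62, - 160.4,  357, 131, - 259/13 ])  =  [ - 915, - 408.9, - 775/3,  -  160.4, - 259/13, 62,83, 131,357, 932]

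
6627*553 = 3664731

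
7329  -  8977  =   - 1648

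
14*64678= 905492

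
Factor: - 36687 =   -  3^1*7^1 * 1747^1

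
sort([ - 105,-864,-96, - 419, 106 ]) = [ - 864, - 419, - 105 , - 96, 106]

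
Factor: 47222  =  2^1*7^1*3373^1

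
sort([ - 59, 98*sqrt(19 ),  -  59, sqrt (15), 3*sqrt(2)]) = [ - 59, -59 , sqrt(15),  3 * sqrt(2), 98 * sqrt( 19) ]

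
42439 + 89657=132096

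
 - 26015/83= - 26015/83 = - 313.43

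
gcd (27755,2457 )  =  91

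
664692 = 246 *2702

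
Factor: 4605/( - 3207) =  - 5^1 * 307^1*1069^(-1) =-1535/1069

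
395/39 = 10 + 5/39= 10.13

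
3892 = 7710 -3818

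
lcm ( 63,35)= 315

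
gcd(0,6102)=6102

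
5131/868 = 5 + 113/124 = 5.91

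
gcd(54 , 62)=2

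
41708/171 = 243 + 155/171 =243.91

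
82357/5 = 82357/5=16471.40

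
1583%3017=1583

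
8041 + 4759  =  12800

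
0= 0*442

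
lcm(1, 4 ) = 4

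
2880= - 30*( - 96)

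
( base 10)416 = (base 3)120102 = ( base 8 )640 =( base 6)1532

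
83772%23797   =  12381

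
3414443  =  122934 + 3291509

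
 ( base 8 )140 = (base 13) 75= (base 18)56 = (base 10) 96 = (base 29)39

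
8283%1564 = 463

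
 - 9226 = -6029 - 3197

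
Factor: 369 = 3^2 * 41^1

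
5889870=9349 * 630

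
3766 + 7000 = 10766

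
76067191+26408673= 102475864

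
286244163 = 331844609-45600446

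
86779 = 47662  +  39117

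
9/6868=9/6868 = 0.00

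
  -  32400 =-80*405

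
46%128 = 46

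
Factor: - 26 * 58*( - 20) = 30160 = 2^4*5^1*13^1*29^1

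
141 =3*47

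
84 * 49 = 4116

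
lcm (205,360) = 14760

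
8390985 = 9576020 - 1185035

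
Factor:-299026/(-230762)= 403/311 = 13^1*31^1*311^( - 1)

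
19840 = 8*2480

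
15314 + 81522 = 96836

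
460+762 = 1222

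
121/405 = 121/405=0.30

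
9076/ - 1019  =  -9076/1019 = -8.91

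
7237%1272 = 877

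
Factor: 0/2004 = 0 = 0^1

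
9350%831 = 209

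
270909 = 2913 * 93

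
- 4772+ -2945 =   -  7717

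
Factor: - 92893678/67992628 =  - 46446839/33996314 = -2^(  -  1) * 11^( - 1 )*17^1*257^1*10631^1*1545287^( - 1 )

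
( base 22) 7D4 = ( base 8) 7136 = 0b111001011110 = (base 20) 93i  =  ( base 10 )3678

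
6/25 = 6/25 = 0.24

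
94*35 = 3290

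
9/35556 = 3/11852 = 0.00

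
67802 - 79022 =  - 11220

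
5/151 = 5/151=0.03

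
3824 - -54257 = 58081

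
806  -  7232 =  - 6426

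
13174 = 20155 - 6981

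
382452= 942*406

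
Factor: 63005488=2^4 *7^1*13^1 * 109^1* 397^1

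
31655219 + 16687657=48342876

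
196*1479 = 289884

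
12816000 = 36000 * 356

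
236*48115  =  11355140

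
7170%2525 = 2120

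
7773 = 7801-28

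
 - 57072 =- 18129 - 38943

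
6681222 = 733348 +5947874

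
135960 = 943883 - 807923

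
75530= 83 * 910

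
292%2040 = 292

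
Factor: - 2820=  -2^2*3^1*5^1*47^1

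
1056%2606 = 1056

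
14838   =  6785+8053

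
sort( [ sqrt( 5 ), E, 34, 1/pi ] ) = [ 1/pi,  sqrt(5) , E,34 ] 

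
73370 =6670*11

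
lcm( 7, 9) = 63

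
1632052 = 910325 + 721727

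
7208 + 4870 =12078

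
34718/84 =17359/42=413.31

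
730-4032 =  - 3302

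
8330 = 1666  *5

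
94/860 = 47/430=0.11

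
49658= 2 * 24829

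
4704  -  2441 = 2263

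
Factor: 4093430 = 2^1*5^1*11^2*17^1*199^1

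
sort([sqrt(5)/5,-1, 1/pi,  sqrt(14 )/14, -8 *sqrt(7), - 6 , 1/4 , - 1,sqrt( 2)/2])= [  -  8 * sqrt( 7 ), - 6, - 1, - 1, 1/4 , sqrt(14) /14,1/pi, sqrt( 5)/5,  sqrt( 2)/2] 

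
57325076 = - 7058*(-8122 )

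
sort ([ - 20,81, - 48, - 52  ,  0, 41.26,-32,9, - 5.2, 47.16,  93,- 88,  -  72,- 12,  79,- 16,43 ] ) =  [ - 88, - 72,- 52,  -  48, - 32, - 20,-16, - 12,  -  5.2,0, 9, 41.26, 43,47.16,79,81,93]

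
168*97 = 16296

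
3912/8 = 489 = 489.00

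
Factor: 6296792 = 2^3*787099^1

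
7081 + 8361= 15442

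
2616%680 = 576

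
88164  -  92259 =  - 4095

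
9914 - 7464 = 2450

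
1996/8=249 + 1/2 = 249.50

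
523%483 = 40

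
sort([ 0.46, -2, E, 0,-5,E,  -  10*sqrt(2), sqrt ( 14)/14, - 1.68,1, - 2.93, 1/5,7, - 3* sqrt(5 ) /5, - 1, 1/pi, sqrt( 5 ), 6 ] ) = [  -  10*sqrt ( 2), -5, - 2.93, - 2, - 1.68, - 3*sqrt( 5)/5, - 1,0,1/5,sqrt (14) /14, 1/pi , 0.46, 1,  sqrt( 5),E,  E,6,7 ] 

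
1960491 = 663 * 2957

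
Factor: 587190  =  2^1 *3^1 *5^1 *23^2*37^1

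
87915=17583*5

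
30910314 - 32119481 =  - 1209167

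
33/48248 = 33/48248 = 0.00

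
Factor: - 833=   -  7^2*17^1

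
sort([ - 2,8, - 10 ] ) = [ - 10 , - 2,8] 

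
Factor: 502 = 2^1*251^1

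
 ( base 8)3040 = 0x620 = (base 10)1568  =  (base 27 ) 242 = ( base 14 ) 800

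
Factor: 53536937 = 53536937^1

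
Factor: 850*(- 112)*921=- 87679200  =  - 2^5*3^1 * 5^2*7^1*17^1 *307^1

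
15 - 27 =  - 12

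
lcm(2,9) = 18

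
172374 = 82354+90020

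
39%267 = 39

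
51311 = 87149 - 35838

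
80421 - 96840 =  -16419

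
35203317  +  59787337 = 94990654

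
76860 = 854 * 90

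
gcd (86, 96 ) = 2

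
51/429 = 17/143 = 0.12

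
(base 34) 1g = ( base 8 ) 62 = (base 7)101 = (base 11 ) 46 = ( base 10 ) 50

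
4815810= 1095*4398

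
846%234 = 144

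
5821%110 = 101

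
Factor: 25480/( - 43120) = - 13/22 = -2^ (-1)*11^( - 1 )*13^1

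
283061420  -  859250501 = -576189081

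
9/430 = 9/430 =0.02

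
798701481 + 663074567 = 1461776048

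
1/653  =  1/653 = 0.00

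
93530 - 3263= 90267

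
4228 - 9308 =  - 5080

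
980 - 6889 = -5909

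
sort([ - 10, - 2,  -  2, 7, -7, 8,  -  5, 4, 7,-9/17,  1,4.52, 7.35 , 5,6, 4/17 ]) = [ - 10, - 7, - 5, - 2, - 2,-9/17, 4/17, 1,4, 4.52 , 5, 6, 7,7,7.35,  8 ] 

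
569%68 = 25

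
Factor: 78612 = 2^2*3^1 * 6551^1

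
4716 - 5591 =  -875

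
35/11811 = 35/11811= 0.00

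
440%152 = 136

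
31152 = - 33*( - 944)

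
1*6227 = 6227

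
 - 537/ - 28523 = 537/28523 = 0.02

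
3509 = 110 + 3399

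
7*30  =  210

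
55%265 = 55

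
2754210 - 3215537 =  - 461327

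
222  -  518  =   - 296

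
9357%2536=1749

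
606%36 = 30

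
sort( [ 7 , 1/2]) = [1/2, 7]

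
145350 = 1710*85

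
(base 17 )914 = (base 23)4M0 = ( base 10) 2622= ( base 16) A3E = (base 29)33c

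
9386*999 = 9376614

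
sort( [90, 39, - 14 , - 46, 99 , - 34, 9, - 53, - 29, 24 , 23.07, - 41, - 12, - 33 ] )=[ - 53, - 46, - 41, - 34, - 33, - 29 , - 14,-12,9, 23.07, 24, 39,  90,99] 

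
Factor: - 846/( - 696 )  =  2^( - 2)*3^1*29^( - 1)*47^1=   141/116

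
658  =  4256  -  3598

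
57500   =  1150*50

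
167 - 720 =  - 553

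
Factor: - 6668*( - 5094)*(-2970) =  - 100881372240 =- 2^4 *3^5*5^1*11^1 * 283^1*1667^1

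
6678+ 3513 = 10191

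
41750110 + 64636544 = 106386654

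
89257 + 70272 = 159529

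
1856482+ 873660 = 2730142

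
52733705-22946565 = 29787140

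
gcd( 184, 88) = 8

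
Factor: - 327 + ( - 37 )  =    -  364 = -2^2*7^1*13^1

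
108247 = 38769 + 69478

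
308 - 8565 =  - 8257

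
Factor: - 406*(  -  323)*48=6294624= 2^5 * 3^1 * 7^1*17^1*19^1*29^1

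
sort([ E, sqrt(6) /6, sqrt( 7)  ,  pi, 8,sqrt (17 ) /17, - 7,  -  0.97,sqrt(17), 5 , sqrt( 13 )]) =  [ - 7, - 0.97,sqrt( 17 ) /17,sqrt( 6)/6, sqrt( 7 ),E, pi,sqrt( 13), sqrt( 17 ),  5,8]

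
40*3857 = 154280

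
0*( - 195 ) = 0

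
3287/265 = 3287/265 = 12.40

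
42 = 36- - 6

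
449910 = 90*4999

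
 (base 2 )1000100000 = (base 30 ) I4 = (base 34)g0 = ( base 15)264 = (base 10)544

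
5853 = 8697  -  2844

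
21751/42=517  +  37/42 =517.88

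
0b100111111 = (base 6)1251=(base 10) 319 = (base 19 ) gf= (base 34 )9D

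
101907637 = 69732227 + 32175410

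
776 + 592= 1368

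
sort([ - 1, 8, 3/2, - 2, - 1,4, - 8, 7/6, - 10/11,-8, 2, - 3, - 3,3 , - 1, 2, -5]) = [ - 8 , - 8, - 5, - 3, - 3,-2, - 1, - 1, - 1, - 10/11,  7/6,3/2, 2, 2, 3,4, 8]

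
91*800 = 72800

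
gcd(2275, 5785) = 65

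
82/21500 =41/10750 =0.00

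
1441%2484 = 1441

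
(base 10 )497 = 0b111110001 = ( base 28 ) hl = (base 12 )355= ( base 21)12E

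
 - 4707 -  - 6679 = 1972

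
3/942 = 1/314 = 0.00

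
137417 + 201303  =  338720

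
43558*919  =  40029802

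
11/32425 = 11/32425 = 0.00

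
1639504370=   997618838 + 641885532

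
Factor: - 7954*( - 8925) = 70989450 = 2^1 * 3^1*5^2 *7^1* 17^1*41^1*97^1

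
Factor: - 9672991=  - 59^1*67^1*2447^1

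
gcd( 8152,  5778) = 2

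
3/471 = 1/157 = 0.01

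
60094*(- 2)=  - 120188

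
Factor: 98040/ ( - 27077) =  - 2^3*3^1*5^1*19^1* 43^1*27077^(-1) 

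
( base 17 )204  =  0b1001000110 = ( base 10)582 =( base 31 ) IO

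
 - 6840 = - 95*72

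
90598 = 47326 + 43272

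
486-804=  - 318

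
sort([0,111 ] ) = [0,  111 ] 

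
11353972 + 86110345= 97464317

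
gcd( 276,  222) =6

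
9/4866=3/1622 =0.00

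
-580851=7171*( - 81)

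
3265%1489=287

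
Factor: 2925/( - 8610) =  - 195/574= -2^( - 1)*3^1*5^1*7^( - 1 )*13^1*41^(- 1)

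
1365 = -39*( - 35 ) 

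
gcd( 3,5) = 1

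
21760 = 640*34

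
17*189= 3213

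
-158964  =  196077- 355041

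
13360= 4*3340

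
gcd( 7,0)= 7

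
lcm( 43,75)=3225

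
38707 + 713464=752171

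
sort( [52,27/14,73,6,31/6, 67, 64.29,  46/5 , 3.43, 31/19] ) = [ 31/19,27/14, 3.43, 31/6 , 6, 46/5, 52,64.29, 67,  73]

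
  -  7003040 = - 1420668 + - 5582372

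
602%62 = 44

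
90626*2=181252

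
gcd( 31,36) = 1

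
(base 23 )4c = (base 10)104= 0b1101000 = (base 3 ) 10212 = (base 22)4G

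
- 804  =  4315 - 5119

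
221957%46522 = 35869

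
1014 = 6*169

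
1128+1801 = 2929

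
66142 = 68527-2385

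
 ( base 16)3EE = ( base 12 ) 6ba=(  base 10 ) 1006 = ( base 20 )2a6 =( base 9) 1337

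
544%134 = 8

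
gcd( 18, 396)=18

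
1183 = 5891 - 4708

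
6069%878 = 801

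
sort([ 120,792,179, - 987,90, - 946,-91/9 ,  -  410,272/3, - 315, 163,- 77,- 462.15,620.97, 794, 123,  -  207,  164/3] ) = [  -  987, - 946,-462.15,- 410, - 315 ,- 207,-77, - 91/9,164/3,90,272/3,120, 123, 163,179,620.97,  792, 794]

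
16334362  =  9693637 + 6640725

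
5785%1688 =721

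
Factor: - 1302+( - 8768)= - 10070 = - 2^1* 5^1*19^1 * 53^1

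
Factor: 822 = 2^1*3^1*137^1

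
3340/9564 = 835/2391 =0.35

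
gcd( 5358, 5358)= 5358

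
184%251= 184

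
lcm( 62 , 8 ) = 248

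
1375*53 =72875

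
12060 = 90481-78421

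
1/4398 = 1/4398 = 0.00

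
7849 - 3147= 4702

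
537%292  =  245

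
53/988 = 53/988 = 0.05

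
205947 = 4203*49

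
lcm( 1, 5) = 5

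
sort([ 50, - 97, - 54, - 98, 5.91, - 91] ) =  [ - 98,-97, - 91, - 54  ,  5.91, 50]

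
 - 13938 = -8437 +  - 5501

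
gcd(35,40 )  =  5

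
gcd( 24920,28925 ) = 445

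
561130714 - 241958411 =319172303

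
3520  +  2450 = 5970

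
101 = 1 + 100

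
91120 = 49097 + 42023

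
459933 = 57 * 8069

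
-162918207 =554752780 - 717670987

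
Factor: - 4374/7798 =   -  2187/3899 = -3^7*7^(  -  1 )*557^( - 1)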